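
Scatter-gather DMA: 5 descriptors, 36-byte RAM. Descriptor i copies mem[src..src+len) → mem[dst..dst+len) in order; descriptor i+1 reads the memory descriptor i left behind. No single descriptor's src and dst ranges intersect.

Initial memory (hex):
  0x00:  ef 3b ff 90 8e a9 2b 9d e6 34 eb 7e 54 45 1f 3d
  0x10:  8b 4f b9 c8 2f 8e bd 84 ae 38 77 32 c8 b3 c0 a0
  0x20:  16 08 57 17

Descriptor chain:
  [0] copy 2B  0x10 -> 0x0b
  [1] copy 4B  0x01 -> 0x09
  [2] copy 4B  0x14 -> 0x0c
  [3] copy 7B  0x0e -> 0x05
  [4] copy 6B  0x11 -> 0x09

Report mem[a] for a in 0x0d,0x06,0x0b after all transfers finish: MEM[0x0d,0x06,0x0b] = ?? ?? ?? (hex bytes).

  after D0: wrote 2B at 0x0b = 8b4f
  after D1: wrote 4B at 0x09 = 3bff908e
  after D2: wrote 4B at 0x0c = 2f8ebd84
  after D3: wrote 7B at 0x05 = bd848b4fb9c82f
  after D4: wrote 6B at 0x09 = 4fb9c82f8ebd
query mem[0x0d]=0x8e, mem[0x06]=0x84, mem[0x0b]=0xc8

MEM[0x0d,0x06,0x0b] = 8e 84 c8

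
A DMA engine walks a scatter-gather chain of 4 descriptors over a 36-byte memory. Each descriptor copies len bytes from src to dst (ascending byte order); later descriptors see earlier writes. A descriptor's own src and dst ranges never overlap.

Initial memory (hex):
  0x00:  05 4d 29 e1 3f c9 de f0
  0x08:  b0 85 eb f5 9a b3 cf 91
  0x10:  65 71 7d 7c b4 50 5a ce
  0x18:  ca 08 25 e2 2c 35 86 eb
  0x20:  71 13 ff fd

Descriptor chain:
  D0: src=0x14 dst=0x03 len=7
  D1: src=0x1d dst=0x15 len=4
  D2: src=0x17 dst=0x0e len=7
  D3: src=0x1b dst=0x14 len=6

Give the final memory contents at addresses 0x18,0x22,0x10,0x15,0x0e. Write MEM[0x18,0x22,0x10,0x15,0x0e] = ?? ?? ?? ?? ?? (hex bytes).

D0: mem[0x03..0x09] <- [b4 50 5a ce ca 08 25]
D1: mem[0x15..0x18] <- [35 86 eb 71]
D2: mem[0x0e..0x14] <- [eb 71 08 25 e2 2c 35]
D3: mem[0x14..0x19] <- [e2 2c 35 86 eb 71]
query mem[0x18]=0xeb, mem[0x22]=0xff, mem[0x10]=0x08, mem[0x15]=0x2c, mem[0x0e]=0xeb

MEM[0x18,0x22,0x10,0x15,0x0e] = eb ff 08 2c eb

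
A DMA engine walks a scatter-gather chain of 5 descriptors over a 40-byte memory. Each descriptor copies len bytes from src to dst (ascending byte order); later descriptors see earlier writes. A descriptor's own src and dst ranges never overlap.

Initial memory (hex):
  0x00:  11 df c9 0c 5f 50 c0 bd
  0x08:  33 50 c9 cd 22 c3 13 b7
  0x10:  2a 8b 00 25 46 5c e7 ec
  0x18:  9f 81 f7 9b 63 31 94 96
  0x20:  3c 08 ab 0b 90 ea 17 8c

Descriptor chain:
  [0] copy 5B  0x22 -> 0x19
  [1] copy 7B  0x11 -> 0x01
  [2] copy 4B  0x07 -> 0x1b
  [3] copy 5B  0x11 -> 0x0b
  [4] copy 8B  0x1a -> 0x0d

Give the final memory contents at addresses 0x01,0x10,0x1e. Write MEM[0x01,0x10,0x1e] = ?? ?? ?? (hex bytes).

MEM[0x01,0x10,0x1e] = 8b 50 c9

D0: mem[0x19..0x1d] <- [ab 0b 90 ea 17]
D1: mem[0x01..0x07] <- [8b 00 25 46 5c e7 ec]
D2: mem[0x1b..0x1e] <- [ec 33 50 c9]
D3: mem[0x0b..0x0f] <- [8b 00 25 46 5c]
D4: mem[0x0d..0x14] <- [0b ec 33 50 c9 96 3c 08]
query mem[0x01]=0x8b, mem[0x10]=0x50, mem[0x1e]=0xc9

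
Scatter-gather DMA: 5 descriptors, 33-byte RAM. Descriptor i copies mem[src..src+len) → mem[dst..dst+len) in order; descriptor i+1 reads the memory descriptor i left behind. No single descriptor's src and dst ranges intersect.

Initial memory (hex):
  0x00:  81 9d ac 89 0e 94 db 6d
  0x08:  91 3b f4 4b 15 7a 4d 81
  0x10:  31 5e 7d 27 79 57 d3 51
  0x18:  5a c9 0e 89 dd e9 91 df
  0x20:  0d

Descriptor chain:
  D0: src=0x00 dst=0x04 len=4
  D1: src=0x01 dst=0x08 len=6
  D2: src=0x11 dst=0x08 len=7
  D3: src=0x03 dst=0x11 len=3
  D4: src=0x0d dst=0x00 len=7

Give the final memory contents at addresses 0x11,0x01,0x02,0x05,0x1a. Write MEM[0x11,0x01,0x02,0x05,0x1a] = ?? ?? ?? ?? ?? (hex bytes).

[0] 0x00->0x04 len=4 : 81 9d ac 89
[1] 0x01->0x08 len=6 : 9d ac 89 81 9d ac
[2] 0x11->0x08 len=7 : 5e 7d 27 79 57 d3 51
[3] 0x03->0x11 len=3 : 89 81 9d
[4] 0x0d->0x00 len=7 : d3 51 81 31 89 81 9d
query mem[0x11]=0x89, mem[0x01]=0x51, mem[0x02]=0x81, mem[0x05]=0x81, mem[0x1a]=0x0e

MEM[0x11,0x01,0x02,0x05,0x1a] = 89 51 81 81 0e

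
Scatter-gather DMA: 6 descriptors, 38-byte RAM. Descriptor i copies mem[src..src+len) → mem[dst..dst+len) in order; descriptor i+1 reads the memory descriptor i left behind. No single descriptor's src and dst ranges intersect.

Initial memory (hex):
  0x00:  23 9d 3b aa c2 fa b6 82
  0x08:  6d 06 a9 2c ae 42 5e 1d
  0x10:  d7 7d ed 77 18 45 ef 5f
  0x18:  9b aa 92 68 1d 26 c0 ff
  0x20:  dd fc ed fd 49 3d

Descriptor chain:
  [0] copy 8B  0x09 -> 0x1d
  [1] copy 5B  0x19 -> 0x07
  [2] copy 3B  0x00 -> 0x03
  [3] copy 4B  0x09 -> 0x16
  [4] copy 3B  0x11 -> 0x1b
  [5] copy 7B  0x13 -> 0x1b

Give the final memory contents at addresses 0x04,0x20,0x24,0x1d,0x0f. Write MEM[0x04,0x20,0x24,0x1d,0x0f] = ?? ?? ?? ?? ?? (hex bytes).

MEM[0x04,0x20,0x24,0x1d,0x0f] = 9d 06 d7 45 1d

[0] 0x09->0x1d len=8 : 06 a9 2c ae 42 5e 1d d7
[1] 0x19->0x07 len=5 : aa 92 68 1d 06
[2] 0x00->0x03 len=3 : 23 9d 3b
[3] 0x09->0x16 len=4 : 68 1d 06 ae
[4] 0x11->0x1b len=3 : 7d ed 77
[5] 0x13->0x1b len=7 : 77 18 45 68 1d 06 ae
query mem[0x04]=0x9d, mem[0x20]=0x06, mem[0x24]=0xd7, mem[0x1d]=0x45, mem[0x0f]=0x1d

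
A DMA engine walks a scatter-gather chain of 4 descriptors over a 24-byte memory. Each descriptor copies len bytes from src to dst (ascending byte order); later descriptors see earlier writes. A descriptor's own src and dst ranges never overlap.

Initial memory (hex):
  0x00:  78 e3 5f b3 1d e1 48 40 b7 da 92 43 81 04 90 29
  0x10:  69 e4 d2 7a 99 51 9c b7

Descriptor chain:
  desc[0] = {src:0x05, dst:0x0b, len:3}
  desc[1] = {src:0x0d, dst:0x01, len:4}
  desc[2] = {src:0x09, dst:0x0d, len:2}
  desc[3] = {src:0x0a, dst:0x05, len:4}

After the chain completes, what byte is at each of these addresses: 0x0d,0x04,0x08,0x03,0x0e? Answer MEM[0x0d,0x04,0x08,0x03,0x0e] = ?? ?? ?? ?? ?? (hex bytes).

MEM[0x0d,0x04,0x08,0x03,0x0e] = da 69 da 29 92

  after D0: wrote 3B at 0x0b = e14840
  after D1: wrote 4B at 0x01 = 40902969
  after D2: wrote 2B at 0x0d = da92
  after D3: wrote 4B at 0x05 = 92e148da
query mem[0x0d]=0xda, mem[0x04]=0x69, mem[0x08]=0xda, mem[0x03]=0x29, mem[0x0e]=0x92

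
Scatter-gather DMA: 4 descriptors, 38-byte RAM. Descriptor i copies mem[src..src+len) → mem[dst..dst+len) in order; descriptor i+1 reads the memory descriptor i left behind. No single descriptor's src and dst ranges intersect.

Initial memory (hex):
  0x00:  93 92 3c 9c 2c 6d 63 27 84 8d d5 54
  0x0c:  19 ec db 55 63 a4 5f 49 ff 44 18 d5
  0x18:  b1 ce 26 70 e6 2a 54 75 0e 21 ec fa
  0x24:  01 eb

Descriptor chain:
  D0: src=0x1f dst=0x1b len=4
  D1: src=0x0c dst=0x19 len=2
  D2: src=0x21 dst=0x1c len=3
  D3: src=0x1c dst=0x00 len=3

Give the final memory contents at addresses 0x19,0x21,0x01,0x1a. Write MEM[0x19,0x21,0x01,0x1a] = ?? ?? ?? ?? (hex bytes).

#0 dst[0x1b+4] := {0x75,0x0e,0x21,0xec}
#1 dst[0x19+2] := {0x19,0xec}
#2 dst[0x1c+3] := {0x21,0xec,0xfa}
#3 dst[0x00+3] := {0x21,0xec,0xfa}
query mem[0x19]=0x19, mem[0x21]=0x21, mem[0x01]=0xec, mem[0x1a]=0xec

MEM[0x19,0x21,0x01,0x1a] = 19 21 ec ec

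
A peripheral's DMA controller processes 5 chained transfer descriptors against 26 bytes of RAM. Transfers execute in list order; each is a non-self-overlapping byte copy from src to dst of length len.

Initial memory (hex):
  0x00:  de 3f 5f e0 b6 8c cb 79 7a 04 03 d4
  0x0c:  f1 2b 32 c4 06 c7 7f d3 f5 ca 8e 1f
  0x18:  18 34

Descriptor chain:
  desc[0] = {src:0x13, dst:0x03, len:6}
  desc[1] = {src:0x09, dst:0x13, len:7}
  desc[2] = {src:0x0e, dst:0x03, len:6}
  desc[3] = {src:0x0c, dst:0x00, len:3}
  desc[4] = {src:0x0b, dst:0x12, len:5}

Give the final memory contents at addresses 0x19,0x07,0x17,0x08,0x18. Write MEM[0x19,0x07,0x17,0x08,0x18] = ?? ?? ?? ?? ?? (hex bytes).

MEM[0x19,0x07,0x17,0x08,0x18] = c4 7f 2b 04 32

[0] 0x13->0x03 len=6 : d3 f5 ca 8e 1f 18
[1] 0x09->0x13 len=7 : 04 03 d4 f1 2b 32 c4
[2] 0x0e->0x03 len=6 : 32 c4 06 c7 7f 04
[3] 0x0c->0x00 len=3 : f1 2b 32
[4] 0x0b->0x12 len=5 : d4 f1 2b 32 c4
query mem[0x19]=0xc4, mem[0x07]=0x7f, mem[0x17]=0x2b, mem[0x08]=0x04, mem[0x18]=0x32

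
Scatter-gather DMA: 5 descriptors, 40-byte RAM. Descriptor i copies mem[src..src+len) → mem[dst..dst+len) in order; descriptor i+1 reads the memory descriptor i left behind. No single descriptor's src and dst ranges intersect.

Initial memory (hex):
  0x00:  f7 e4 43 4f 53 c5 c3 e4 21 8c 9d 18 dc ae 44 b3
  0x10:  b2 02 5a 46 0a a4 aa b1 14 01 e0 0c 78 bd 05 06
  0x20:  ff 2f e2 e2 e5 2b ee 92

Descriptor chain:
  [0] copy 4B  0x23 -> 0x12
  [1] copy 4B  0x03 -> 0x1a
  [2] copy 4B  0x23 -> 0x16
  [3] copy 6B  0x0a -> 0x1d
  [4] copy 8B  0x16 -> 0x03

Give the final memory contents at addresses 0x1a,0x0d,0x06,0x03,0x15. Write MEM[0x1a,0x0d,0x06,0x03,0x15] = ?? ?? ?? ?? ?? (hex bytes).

[0] 0x23->0x12 len=4 : e2 e5 2b ee
[1] 0x03->0x1a len=4 : 4f 53 c5 c3
[2] 0x23->0x16 len=4 : e2 e5 2b ee
[3] 0x0a->0x1d len=6 : 9d 18 dc ae 44 b3
[4] 0x16->0x03 len=8 : e2 e5 2b ee 4f 53 c5 9d
query mem[0x1a]=0x4f, mem[0x0d]=0xae, mem[0x06]=0xee, mem[0x03]=0xe2, mem[0x15]=0xee

MEM[0x1a,0x0d,0x06,0x03,0x15] = 4f ae ee e2 ee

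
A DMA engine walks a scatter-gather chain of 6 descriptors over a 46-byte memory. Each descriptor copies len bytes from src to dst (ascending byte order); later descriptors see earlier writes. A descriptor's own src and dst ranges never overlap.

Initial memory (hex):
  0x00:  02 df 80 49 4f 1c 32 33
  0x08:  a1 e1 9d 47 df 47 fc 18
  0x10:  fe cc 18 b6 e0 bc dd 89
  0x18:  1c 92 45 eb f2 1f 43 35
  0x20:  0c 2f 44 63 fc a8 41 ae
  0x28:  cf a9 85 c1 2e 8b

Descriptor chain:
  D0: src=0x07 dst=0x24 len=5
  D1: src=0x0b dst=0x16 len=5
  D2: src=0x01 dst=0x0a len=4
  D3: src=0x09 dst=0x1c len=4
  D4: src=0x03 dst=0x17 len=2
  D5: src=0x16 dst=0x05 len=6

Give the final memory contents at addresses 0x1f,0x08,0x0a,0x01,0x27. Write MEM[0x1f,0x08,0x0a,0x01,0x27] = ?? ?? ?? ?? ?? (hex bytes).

[0] 0x07->0x24 len=5 : 33 a1 e1 9d 47
[1] 0x0b->0x16 len=5 : 47 df 47 fc 18
[2] 0x01->0x0a len=4 : df 80 49 4f
[3] 0x09->0x1c len=4 : e1 df 80 49
[4] 0x03->0x17 len=2 : 49 4f
[5] 0x16->0x05 len=6 : 47 49 4f fc 18 eb
query mem[0x1f]=0x49, mem[0x08]=0xfc, mem[0x0a]=0xeb, mem[0x01]=0xdf, mem[0x27]=0x9d

MEM[0x1f,0x08,0x0a,0x01,0x27] = 49 fc eb df 9d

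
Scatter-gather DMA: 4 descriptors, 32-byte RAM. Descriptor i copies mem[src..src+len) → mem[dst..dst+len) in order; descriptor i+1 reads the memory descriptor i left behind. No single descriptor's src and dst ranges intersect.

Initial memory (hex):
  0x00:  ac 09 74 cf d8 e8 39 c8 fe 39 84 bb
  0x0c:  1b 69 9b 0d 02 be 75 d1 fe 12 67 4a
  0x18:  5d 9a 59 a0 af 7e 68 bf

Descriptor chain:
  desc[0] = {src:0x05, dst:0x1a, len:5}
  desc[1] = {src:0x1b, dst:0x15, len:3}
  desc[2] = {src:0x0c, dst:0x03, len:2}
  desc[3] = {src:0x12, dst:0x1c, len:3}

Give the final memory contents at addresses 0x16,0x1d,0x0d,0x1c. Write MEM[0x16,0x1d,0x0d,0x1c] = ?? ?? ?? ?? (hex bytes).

#0 dst[0x1a+5] := {0xe8,0x39,0xc8,0xfe,0x39}
#1 dst[0x15+3] := {0x39,0xc8,0xfe}
#2 dst[0x03+2] := {0x1b,0x69}
#3 dst[0x1c+3] := {0x75,0xd1,0xfe}
query mem[0x16]=0xc8, mem[0x1d]=0xd1, mem[0x0d]=0x69, mem[0x1c]=0x75

MEM[0x16,0x1d,0x0d,0x1c] = c8 d1 69 75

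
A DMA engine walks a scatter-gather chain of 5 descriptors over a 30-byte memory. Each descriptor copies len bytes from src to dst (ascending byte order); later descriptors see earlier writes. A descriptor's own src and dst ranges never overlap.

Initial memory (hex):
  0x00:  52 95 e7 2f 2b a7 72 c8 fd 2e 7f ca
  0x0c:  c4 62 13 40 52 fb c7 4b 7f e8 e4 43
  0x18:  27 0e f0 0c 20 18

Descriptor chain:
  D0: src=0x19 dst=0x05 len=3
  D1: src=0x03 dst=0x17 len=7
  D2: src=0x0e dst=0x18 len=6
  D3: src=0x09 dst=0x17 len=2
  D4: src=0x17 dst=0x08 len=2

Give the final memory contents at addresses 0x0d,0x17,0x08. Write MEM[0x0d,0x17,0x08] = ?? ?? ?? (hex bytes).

MEM[0x0d,0x17,0x08] = 62 2e 2e

D0: mem[0x05..0x07] <- [0e f0 0c]
D1: mem[0x17..0x1d] <- [2f 2b 0e f0 0c fd 2e]
D2: mem[0x18..0x1d] <- [13 40 52 fb c7 4b]
D3: mem[0x17..0x18] <- [2e 7f]
D4: mem[0x08..0x09] <- [2e 7f]
query mem[0x0d]=0x62, mem[0x17]=0x2e, mem[0x08]=0x2e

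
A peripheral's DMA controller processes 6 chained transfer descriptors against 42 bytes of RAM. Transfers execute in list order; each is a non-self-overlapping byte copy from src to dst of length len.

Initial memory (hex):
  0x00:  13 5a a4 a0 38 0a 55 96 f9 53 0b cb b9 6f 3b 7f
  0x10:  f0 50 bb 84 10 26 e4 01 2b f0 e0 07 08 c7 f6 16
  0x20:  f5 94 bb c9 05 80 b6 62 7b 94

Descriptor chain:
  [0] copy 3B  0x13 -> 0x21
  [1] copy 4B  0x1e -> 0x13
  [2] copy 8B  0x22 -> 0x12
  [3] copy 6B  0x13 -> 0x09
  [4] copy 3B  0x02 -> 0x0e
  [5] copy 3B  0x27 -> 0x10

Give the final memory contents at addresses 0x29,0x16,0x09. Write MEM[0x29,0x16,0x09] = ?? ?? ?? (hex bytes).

MEM[0x29,0x16,0x09] = 94 b6 26

D0: mem[0x21..0x23] <- [84 10 26]
D1: mem[0x13..0x16] <- [f6 16 f5 84]
D2: mem[0x12..0x19] <- [10 26 05 80 b6 62 7b 94]
D3: mem[0x09..0x0e] <- [26 05 80 b6 62 7b]
D4: mem[0x0e..0x10] <- [a4 a0 38]
D5: mem[0x10..0x12] <- [62 7b 94]
query mem[0x29]=0x94, mem[0x16]=0xb6, mem[0x09]=0x26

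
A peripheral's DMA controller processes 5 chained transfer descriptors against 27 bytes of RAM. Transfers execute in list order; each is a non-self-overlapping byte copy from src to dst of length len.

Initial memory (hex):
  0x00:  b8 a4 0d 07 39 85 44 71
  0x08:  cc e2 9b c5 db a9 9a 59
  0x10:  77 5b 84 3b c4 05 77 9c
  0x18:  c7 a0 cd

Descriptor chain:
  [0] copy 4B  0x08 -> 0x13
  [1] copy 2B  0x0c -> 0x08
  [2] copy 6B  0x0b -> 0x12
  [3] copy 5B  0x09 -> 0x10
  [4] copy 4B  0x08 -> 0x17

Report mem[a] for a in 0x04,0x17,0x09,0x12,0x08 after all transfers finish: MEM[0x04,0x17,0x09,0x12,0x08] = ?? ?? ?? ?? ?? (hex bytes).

MEM[0x04,0x17,0x09,0x12,0x08] = 39 db a9 c5 db

  after D0: wrote 4B at 0x13 = cce29bc5
  after D1: wrote 2B at 0x08 = dba9
  after D2: wrote 6B at 0x12 = c5dba99a5977
  after D3: wrote 5B at 0x10 = a99bc5dba9
  after D4: wrote 4B at 0x17 = dba99bc5
query mem[0x04]=0x39, mem[0x17]=0xdb, mem[0x09]=0xa9, mem[0x12]=0xc5, mem[0x08]=0xdb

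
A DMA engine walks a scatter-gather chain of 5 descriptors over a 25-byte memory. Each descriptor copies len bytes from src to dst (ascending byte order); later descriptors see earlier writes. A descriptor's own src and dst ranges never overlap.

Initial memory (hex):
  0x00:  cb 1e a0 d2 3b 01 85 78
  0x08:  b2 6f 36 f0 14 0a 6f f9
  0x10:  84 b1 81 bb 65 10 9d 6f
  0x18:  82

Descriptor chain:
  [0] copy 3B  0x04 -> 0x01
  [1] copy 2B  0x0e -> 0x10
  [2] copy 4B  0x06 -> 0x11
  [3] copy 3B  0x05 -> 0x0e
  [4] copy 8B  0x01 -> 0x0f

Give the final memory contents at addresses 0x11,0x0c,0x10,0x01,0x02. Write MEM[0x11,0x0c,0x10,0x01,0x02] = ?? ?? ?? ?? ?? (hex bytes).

MEM[0x11,0x0c,0x10,0x01,0x02] = 85 14 01 3b 01

D0: mem[0x01..0x03] <- [3b 01 85]
D1: mem[0x10..0x11] <- [6f f9]
D2: mem[0x11..0x14] <- [85 78 b2 6f]
D3: mem[0x0e..0x10] <- [01 85 78]
D4: mem[0x0f..0x16] <- [3b 01 85 3b 01 85 78 b2]
query mem[0x11]=0x85, mem[0x0c]=0x14, mem[0x10]=0x01, mem[0x01]=0x3b, mem[0x02]=0x01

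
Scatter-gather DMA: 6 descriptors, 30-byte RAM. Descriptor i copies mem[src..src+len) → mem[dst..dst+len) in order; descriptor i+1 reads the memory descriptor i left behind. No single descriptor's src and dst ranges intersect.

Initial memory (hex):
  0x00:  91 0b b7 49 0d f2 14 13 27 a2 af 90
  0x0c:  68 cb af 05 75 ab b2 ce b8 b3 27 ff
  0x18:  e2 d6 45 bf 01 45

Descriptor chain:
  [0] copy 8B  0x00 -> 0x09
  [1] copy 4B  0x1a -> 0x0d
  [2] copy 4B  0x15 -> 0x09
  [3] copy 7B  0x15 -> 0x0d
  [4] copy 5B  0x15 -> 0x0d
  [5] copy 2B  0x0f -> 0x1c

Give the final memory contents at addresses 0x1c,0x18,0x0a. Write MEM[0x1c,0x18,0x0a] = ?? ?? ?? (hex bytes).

  after D0: wrote 8B at 0x09 = 910bb7490df21413
  after D1: wrote 4B at 0x0d = 45bf0145
  after D2: wrote 4B at 0x09 = b327ffe2
  after D3: wrote 7B at 0x0d = b327ffe2d645bf
  after D4: wrote 5B at 0x0d = b327ffe2d6
  after D5: wrote 2B at 0x1c = ffe2
query mem[0x1c]=0xff, mem[0x18]=0xe2, mem[0x0a]=0x27

MEM[0x1c,0x18,0x0a] = ff e2 27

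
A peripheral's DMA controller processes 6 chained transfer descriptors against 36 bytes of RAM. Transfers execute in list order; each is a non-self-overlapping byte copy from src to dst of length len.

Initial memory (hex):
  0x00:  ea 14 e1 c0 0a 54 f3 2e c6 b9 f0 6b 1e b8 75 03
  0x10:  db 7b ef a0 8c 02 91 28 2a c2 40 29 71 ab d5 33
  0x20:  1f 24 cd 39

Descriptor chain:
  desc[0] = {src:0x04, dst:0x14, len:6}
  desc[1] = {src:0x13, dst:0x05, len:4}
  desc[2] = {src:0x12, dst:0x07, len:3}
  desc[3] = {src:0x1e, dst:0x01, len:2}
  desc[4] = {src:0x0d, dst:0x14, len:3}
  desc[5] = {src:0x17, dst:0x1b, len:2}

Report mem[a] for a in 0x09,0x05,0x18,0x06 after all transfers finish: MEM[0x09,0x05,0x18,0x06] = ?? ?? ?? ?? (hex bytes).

  after D0: wrote 6B at 0x14 = 0a54f32ec6b9
  after D1: wrote 4B at 0x05 = a00a54f3
  after D2: wrote 3B at 0x07 = efa00a
  after D3: wrote 2B at 0x01 = d533
  after D4: wrote 3B at 0x14 = b87503
  after D5: wrote 2B at 0x1b = 2ec6
query mem[0x09]=0x0a, mem[0x05]=0xa0, mem[0x18]=0xc6, mem[0x06]=0x0a

MEM[0x09,0x05,0x18,0x06] = 0a a0 c6 0a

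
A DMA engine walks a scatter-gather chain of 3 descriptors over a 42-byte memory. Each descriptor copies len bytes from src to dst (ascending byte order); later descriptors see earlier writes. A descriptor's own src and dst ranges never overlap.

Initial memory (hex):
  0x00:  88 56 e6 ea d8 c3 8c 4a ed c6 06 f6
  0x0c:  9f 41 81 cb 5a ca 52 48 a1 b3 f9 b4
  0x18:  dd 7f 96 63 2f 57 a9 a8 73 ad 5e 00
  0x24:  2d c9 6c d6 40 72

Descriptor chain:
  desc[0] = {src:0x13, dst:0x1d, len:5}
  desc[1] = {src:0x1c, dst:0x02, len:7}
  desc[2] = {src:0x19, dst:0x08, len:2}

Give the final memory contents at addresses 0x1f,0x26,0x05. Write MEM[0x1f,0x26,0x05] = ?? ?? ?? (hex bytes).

[0] 0x13->0x1d len=5 : 48 a1 b3 f9 b4
[1] 0x1c->0x02 len=7 : 2f 48 a1 b3 f9 b4 5e
[2] 0x19->0x08 len=2 : 7f 96
query mem[0x1f]=0xb3, mem[0x26]=0x6c, mem[0x05]=0xb3

MEM[0x1f,0x26,0x05] = b3 6c b3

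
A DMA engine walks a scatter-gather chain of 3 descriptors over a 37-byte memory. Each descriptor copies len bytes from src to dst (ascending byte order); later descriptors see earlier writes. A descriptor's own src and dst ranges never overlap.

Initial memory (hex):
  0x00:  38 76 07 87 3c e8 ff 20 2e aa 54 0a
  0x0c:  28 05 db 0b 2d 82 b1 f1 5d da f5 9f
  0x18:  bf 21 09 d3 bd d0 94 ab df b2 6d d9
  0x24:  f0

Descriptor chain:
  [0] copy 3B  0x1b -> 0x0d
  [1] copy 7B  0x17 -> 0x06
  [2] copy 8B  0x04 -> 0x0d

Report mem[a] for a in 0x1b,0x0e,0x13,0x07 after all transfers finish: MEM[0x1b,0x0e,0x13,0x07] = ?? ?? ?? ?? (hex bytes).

#0 dst[0x0d+3] := {0xd3,0xbd,0xd0}
#1 dst[0x06+7] := {0x9f,0xbf,0x21,0x09,0xd3,0xbd,0xd0}
#2 dst[0x0d+8] := {0x3c,0xe8,0x9f,0xbf,0x21,0x09,0xd3,0xbd}
query mem[0x1b]=0xd3, mem[0x0e]=0xe8, mem[0x13]=0xd3, mem[0x07]=0xbf

MEM[0x1b,0x0e,0x13,0x07] = d3 e8 d3 bf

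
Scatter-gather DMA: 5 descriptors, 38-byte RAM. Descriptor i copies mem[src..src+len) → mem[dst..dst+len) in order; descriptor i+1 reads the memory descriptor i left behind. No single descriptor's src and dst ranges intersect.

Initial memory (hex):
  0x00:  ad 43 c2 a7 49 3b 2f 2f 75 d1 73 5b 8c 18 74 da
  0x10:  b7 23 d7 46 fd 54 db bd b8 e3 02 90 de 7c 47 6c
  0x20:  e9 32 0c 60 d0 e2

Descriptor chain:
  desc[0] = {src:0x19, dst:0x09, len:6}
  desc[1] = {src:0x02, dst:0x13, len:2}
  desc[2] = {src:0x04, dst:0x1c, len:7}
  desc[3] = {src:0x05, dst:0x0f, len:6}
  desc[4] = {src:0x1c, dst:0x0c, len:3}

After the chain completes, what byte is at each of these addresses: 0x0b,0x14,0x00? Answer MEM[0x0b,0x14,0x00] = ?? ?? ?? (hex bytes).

[0] 0x19->0x09 len=6 : e3 02 90 de 7c 47
[1] 0x02->0x13 len=2 : c2 a7
[2] 0x04->0x1c len=7 : 49 3b 2f 2f 75 e3 02
[3] 0x05->0x0f len=6 : 3b 2f 2f 75 e3 02
[4] 0x1c->0x0c len=3 : 49 3b 2f
query mem[0x0b]=0x90, mem[0x14]=0x02, mem[0x00]=0xad

MEM[0x0b,0x14,0x00] = 90 02 ad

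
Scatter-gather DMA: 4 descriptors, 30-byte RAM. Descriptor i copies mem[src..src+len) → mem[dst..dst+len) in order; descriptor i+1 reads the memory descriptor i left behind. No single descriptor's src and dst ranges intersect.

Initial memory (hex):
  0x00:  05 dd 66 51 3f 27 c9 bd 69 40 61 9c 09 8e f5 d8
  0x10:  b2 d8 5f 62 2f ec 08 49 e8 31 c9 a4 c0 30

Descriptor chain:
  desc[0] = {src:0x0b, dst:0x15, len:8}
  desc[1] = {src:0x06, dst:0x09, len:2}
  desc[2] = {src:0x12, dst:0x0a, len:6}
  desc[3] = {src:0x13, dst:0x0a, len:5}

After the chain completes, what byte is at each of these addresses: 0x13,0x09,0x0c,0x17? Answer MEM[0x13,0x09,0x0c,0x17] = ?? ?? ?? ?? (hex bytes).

MEM[0x13,0x09,0x0c,0x17] = 62 c9 9c 8e

  after D0: wrote 8B at 0x15 = 9c098ef5d8b2d85f
  after D1: wrote 2B at 0x09 = c9bd
  after D2: wrote 6B at 0x0a = 5f622f9c098e
  after D3: wrote 5B at 0x0a = 622f9c098e
query mem[0x13]=0x62, mem[0x09]=0xc9, mem[0x0c]=0x9c, mem[0x17]=0x8e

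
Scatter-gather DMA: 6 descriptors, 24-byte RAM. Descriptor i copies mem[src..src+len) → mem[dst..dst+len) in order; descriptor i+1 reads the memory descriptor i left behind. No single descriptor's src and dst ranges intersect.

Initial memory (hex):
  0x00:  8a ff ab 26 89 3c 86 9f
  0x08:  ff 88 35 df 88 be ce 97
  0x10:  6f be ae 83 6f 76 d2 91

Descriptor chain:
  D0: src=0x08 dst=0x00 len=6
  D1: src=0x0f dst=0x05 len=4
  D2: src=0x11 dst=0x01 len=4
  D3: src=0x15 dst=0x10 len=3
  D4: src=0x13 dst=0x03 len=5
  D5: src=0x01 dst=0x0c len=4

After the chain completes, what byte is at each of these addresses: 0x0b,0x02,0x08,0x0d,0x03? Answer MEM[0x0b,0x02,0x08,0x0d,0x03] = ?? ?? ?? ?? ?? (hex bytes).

D0: mem[0x00..0x05] <- [ff 88 35 df 88 be]
D1: mem[0x05..0x08] <- [97 6f be ae]
D2: mem[0x01..0x04] <- [be ae 83 6f]
D3: mem[0x10..0x12] <- [76 d2 91]
D4: mem[0x03..0x07] <- [83 6f 76 d2 91]
D5: mem[0x0c..0x0f] <- [be ae 83 6f]
query mem[0x0b]=0xdf, mem[0x02]=0xae, mem[0x08]=0xae, mem[0x0d]=0xae, mem[0x03]=0x83

MEM[0x0b,0x02,0x08,0x0d,0x03] = df ae ae ae 83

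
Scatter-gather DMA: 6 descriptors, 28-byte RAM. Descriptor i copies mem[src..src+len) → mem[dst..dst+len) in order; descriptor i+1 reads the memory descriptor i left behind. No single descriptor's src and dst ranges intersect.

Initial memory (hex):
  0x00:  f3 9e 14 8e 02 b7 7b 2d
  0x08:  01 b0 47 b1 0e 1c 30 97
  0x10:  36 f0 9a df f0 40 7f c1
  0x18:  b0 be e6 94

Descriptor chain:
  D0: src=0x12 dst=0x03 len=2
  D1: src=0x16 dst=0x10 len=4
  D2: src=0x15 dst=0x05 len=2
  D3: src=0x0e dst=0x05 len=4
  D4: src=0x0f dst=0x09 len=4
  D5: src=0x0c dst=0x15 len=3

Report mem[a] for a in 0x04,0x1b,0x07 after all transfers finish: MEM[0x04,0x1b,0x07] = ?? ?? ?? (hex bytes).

MEM[0x04,0x1b,0x07] = df 94 7f

[0] 0x12->0x03 len=2 : 9a df
[1] 0x16->0x10 len=4 : 7f c1 b0 be
[2] 0x15->0x05 len=2 : 40 7f
[3] 0x0e->0x05 len=4 : 30 97 7f c1
[4] 0x0f->0x09 len=4 : 97 7f c1 b0
[5] 0x0c->0x15 len=3 : b0 1c 30
query mem[0x04]=0xdf, mem[0x1b]=0x94, mem[0x07]=0x7f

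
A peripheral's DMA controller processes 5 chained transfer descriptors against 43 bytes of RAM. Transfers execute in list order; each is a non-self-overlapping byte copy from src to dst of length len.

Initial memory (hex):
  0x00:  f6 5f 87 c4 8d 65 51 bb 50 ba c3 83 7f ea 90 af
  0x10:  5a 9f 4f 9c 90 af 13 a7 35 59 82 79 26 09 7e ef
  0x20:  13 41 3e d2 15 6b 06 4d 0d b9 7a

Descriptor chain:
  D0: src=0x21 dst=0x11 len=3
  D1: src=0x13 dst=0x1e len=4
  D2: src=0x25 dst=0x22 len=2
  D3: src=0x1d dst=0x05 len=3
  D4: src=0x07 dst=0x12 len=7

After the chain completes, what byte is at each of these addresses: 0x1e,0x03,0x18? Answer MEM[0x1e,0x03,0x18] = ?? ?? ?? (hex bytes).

MEM[0x1e,0x03,0x18] = d2 c4 ea

  after D0: wrote 3B at 0x11 = 413ed2
  after D1: wrote 4B at 0x1e = d290af13
  after D2: wrote 2B at 0x22 = 6b06
  after D3: wrote 3B at 0x05 = 09d290
  after D4: wrote 7B at 0x12 = 9050bac3837fea
query mem[0x1e]=0xd2, mem[0x03]=0xc4, mem[0x18]=0xea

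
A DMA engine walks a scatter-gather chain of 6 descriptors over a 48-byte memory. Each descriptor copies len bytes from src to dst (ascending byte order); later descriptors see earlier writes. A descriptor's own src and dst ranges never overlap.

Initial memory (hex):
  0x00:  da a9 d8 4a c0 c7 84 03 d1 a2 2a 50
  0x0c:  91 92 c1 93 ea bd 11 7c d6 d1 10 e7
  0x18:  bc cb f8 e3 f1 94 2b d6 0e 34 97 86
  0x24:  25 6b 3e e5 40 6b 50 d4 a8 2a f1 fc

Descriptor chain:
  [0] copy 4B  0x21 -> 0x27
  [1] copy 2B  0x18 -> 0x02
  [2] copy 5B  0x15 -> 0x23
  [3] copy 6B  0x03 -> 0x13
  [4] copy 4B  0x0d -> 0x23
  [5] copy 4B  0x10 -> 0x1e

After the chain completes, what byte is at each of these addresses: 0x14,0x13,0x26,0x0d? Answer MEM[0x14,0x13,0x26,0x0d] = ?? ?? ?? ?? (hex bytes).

MEM[0x14,0x13,0x26,0x0d] = c0 cb ea 92

D0: mem[0x27..0x2a] <- [34 97 86 25]
D1: mem[0x02..0x03] <- [bc cb]
D2: mem[0x23..0x27] <- [d1 10 e7 bc cb]
D3: mem[0x13..0x18] <- [cb c0 c7 84 03 d1]
D4: mem[0x23..0x26] <- [92 c1 93 ea]
D5: mem[0x1e..0x21] <- [ea bd 11 cb]
query mem[0x14]=0xc0, mem[0x13]=0xcb, mem[0x26]=0xea, mem[0x0d]=0x92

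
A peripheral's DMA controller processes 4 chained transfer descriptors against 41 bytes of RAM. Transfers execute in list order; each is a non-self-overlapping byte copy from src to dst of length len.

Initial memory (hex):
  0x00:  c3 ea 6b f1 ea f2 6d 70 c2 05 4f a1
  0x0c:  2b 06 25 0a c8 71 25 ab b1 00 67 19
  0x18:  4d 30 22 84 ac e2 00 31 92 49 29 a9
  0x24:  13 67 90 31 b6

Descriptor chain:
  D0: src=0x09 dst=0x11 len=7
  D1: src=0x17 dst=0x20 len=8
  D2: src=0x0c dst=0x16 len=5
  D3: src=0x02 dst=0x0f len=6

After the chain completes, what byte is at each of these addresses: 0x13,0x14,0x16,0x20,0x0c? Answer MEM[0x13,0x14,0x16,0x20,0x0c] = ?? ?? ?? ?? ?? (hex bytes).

[0] 0x09->0x11 len=7 : 05 4f a1 2b 06 25 0a
[1] 0x17->0x20 len=8 : 0a 4d 30 22 84 ac e2 00
[2] 0x0c->0x16 len=5 : 2b 06 25 0a c8
[3] 0x02->0x0f len=6 : 6b f1 ea f2 6d 70
query mem[0x13]=0x6d, mem[0x14]=0x70, mem[0x16]=0x2b, mem[0x20]=0x0a, mem[0x0c]=0x2b

MEM[0x13,0x14,0x16,0x20,0x0c] = 6d 70 2b 0a 2b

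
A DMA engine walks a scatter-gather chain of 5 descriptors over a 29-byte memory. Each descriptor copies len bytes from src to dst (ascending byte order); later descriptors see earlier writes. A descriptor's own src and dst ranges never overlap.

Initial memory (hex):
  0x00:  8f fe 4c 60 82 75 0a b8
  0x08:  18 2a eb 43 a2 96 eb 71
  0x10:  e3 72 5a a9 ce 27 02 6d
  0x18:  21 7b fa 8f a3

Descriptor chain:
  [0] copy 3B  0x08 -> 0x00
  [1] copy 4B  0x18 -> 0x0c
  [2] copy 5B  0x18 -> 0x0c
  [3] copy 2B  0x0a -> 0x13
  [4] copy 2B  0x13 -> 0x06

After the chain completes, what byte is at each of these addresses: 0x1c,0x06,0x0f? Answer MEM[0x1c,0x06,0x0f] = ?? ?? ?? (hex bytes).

MEM[0x1c,0x06,0x0f] = a3 eb 8f

#0 dst[0x00+3] := {0x18,0x2a,0xeb}
#1 dst[0x0c+4] := {0x21,0x7b,0xfa,0x8f}
#2 dst[0x0c+5] := {0x21,0x7b,0xfa,0x8f,0xa3}
#3 dst[0x13+2] := {0xeb,0x43}
#4 dst[0x06+2] := {0xeb,0x43}
query mem[0x1c]=0xa3, mem[0x06]=0xeb, mem[0x0f]=0x8f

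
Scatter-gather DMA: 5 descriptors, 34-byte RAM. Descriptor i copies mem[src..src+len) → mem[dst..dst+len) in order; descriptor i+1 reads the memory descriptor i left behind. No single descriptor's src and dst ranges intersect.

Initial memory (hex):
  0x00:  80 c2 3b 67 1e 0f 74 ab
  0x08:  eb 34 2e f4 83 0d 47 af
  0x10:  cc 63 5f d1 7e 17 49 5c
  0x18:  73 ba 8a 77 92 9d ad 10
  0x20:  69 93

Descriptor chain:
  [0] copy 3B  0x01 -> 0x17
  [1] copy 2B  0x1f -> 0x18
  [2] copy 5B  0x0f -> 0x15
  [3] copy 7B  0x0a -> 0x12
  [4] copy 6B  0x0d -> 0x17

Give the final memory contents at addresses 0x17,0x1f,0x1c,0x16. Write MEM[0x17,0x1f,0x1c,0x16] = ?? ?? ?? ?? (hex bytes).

  after D0: wrote 3B at 0x17 = c23b67
  after D1: wrote 2B at 0x18 = 1069
  after D2: wrote 5B at 0x15 = afcc635fd1
  after D3: wrote 7B at 0x12 = 2ef4830d47afcc
  after D4: wrote 6B at 0x17 = 0d47afcc632e
query mem[0x17]=0x0d, mem[0x1f]=0x10, mem[0x1c]=0x2e, mem[0x16]=0x47

MEM[0x17,0x1f,0x1c,0x16] = 0d 10 2e 47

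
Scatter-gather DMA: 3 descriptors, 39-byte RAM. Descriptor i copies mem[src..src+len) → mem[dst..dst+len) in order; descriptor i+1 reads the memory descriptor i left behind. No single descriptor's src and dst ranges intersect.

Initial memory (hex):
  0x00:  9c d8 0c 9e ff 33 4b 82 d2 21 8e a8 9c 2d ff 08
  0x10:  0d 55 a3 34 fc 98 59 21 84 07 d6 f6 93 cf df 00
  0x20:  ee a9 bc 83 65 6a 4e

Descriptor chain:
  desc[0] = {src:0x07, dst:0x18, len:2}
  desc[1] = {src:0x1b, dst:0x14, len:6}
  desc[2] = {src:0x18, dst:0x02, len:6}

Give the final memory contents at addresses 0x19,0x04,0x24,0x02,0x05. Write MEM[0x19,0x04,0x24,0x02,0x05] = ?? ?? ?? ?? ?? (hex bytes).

MEM[0x19,0x04,0x24,0x02,0x05] = ee d6 65 00 f6

D0: mem[0x18..0x19] <- [82 d2]
D1: mem[0x14..0x19] <- [f6 93 cf df 00 ee]
D2: mem[0x02..0x07] <- [00 ee d6 f6 93 cf]
query mem[0x19]=0xee, mem[0x04]=0xd6, mem[0x24]=0x65, mem[0x02]=0x00, mem[0x05]=0xf6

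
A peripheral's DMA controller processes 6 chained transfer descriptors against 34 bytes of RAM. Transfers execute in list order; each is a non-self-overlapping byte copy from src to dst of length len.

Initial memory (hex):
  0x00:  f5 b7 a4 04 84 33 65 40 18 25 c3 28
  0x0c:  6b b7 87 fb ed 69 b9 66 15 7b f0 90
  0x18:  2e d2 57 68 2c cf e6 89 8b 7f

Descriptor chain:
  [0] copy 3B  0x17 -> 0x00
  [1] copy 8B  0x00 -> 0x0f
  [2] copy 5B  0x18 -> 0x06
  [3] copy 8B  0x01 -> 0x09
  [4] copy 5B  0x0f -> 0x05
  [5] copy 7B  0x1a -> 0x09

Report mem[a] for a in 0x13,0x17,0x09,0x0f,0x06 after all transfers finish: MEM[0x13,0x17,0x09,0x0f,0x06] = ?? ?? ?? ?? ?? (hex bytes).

MEM[0x13,0x17,0x09,0x0f,0x06] = 84 90 57 8b 57

#0 dst[0x00+3] := {0x90,0x2e,0xd2}
#1 dst[0x0f+8] := {0x90,0x2e,0xd2,0x04,0x84,0x33,0x65,0x40}
#2 dst[0x06+5] := {0x2e,0xd2,0x57,0x68,0x2c}
#3 dst[0x09+8] := {0x2e,0xd2,0x04,0x84,0x33,0x2e,0xd2,0x57}
#4 dst[0x05+5] := {0xd2,0x57,0xd2,0x04,0x84}
#5 dst[0x09+7] := {0x57,0x68,0x2c,0xcf,0xe6,0x89,0x8b}
query mem[0x13]=0x84, mem[0x17]=0x90, mem[0x09]=0x57, mem[0x0f]=0x8b, mem[0x06]=0x57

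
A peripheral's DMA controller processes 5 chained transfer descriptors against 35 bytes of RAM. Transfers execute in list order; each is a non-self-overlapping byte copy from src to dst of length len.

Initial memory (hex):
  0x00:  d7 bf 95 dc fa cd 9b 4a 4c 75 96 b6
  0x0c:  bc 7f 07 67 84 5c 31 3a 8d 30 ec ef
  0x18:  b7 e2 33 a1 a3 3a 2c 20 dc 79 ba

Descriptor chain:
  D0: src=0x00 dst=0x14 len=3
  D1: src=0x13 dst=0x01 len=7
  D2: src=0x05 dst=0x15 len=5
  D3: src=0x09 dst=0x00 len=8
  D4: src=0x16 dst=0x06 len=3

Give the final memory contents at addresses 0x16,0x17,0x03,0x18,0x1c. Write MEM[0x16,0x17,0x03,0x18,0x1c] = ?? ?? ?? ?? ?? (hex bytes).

#0 dst[0x14+3] := {0xd7,0xbf,0x95}
#1 dst[0x01+7] := {0x3a,0xd7,0xbf,0x95,0xef,0xb7,0xe2}
#2 dst[0x15+5] := {0xef,0xb7,0xe2,0x4c,0x75}
#3 dst[0x00+8] := {0x75,0x96,0xb6,0xbc,0x7f,0x07,0x67,0x84}
#4 dst[0x06+3] := {0xb7,0xe2,0x4c}
query mem[0x16]=0xb7, mem[0x17]=0xe2, mem[0x03]=0xbc, mem[0x18]=0x4c, mem[0x1c]=0xa3

MEM[0x16,0x17,0x03,0x18,0x1c] = b7 e2 bc 4c a3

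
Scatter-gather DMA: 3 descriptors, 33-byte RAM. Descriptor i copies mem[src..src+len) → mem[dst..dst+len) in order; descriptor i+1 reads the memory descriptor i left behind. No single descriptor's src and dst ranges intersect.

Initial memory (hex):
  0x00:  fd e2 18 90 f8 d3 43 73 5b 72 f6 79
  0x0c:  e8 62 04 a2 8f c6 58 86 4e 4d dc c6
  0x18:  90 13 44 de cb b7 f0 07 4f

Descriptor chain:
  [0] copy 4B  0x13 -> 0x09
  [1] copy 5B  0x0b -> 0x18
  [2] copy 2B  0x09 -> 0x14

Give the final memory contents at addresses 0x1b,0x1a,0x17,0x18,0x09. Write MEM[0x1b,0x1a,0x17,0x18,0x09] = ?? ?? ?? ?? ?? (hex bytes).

#0 dst[0x09+4] := {0x86,0x4e,0x4d,0xdc}
#1 dst[0x18+5] := {0x4d,0xdc,0x62,0x04,0xa2}
#2 dst[0x14+2] := {0x86,0x4e}
query mem[0x1b]=0x04, mem[0x1a]=0x62, mem[0x17]=0xc6, mem[0x18]=0x4d, mem[0x09]=0x86

MEM[0x1b,0x1a,0x17,0x18,0x09] = 04 62 c6 4d 86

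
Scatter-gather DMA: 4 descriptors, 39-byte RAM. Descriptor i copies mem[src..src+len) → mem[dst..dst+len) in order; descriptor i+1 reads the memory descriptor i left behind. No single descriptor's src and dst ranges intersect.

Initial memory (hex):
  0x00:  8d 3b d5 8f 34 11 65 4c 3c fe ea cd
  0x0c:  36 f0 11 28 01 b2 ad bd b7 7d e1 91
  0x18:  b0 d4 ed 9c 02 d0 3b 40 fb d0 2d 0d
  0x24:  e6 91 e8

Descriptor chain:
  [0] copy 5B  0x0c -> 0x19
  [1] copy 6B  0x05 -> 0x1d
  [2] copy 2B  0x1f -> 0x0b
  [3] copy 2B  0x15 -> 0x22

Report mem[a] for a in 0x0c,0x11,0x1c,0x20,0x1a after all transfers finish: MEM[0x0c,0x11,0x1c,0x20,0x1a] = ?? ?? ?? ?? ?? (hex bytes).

D0: mem[0x19..0x1d] <- [36 f0 11 28 01]
D1: mem[0x1d..0x22] <- [11 65 4c 3c fe ea]
D2: mem[0x0b..0x0c] <- [4c 3c]
D3: mem[0x22..0x23] <- [7d e1]
query mem[0x0c]=0x3c, mem[0x11]=0xb2, mem[0x1c]=0x28, mem[0x20]=0x3c, mem[0x1a]=0xf0

MEM[0x0c,0x11,0x1c,0x20,0x1a] = 3c b2 28 3c f0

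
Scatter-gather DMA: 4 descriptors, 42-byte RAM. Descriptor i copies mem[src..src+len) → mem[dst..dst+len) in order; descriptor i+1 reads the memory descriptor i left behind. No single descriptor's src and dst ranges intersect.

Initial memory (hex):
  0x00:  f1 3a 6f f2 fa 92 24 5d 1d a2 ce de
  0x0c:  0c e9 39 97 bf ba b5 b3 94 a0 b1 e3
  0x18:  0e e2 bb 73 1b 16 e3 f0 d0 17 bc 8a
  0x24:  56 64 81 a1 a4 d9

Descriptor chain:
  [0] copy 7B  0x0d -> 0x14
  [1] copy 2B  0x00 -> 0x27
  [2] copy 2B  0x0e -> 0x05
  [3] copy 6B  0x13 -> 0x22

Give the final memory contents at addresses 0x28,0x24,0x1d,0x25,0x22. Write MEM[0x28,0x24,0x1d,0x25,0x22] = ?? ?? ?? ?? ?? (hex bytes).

#0 dst[0x14+7] := {0xe9,0x39,0x97,0xbf,0xba,0xb5,0xb3}
#1 dst[0x27+2] := {0xf1,0x3a}
#2 dst[0x05+2] := {0x39,0x97}
#3 dst[0x22+6] := {0xb3,0xe9,0x39,0x97,0xbf,0xba}
query mem[0x28]=0x3a, mem[0x24]=0x39, mem[0x1d]=0x16, mem[0x25]=0x97, mem[0x22]=0xb3

MEM[0x28,0x24,0x1d,0x25,0x22] = 3a 39 16 97 b3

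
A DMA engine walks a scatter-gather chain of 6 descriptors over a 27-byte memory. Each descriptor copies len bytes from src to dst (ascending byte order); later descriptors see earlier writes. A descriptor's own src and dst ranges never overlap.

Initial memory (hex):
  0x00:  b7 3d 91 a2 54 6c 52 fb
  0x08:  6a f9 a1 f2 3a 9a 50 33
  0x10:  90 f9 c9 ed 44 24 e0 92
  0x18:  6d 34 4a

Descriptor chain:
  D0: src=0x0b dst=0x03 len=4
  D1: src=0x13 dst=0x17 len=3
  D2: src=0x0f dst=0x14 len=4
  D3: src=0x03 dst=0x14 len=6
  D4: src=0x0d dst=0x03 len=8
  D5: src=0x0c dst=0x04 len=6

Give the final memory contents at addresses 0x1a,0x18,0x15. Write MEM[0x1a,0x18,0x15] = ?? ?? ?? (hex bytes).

D0: mem[0x03..0x06] <- [f2 3a 9a 50]
D1: mem[0x17..0x19] <- [ed 44 24]
D2: mem[0x14..0x17] <- [33 90 f9 c9]
D3: mem[0x14..0x19] <- [f2 3a 9a 50 fb 6a]
D4: mem[0x03..0x0a] <- [9a 50 33 90 f9 c9 ed f2]
D5: mem[0x04..0x09] <- [3a 9a 50 33 90 f9]
query mem[0x1a]=0x4a, mem[0x18]=0xfb, mem[0x15]=0x3a

MEM[0x1a,0x18,0x15] = 4a fb 3a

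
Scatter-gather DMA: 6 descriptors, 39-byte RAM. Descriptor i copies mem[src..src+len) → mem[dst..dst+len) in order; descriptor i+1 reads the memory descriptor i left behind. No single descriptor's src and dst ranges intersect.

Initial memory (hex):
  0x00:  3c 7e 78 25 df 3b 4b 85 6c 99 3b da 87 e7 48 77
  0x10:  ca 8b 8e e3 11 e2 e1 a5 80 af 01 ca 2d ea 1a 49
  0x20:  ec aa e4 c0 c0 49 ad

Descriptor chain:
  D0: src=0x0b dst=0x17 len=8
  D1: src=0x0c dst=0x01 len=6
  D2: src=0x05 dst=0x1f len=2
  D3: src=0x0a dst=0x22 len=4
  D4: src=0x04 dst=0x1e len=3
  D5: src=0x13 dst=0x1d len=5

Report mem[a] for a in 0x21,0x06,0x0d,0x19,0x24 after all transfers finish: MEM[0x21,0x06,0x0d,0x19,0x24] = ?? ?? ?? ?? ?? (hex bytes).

[0] 0x0b->0x17 len=8 : da 87 e7 48 77 ca 8b 8e
[1] 0x0c->0x01 len=6 : 87 e7 48 77 ca 8b
[2] 0x05->0x1f len=2 : ca 8b
[3] 0x0a->0x22 len=4 : 3b da 87 e7
[4] 0x04->0x1e len=3 : 77 ca 8b
[5] 0x13->0x1d len=5 : e3 11 e2 e1 da
query mem[0x21]=0xda, mem[0x06]=0x8b, mem[0x0d]=0xe7, mem[0x19]=0xe7, mem[0x24]=0x87

MEM[0x21,0x06,0x0d,0x19,0x24] = da 8b e7 e7 87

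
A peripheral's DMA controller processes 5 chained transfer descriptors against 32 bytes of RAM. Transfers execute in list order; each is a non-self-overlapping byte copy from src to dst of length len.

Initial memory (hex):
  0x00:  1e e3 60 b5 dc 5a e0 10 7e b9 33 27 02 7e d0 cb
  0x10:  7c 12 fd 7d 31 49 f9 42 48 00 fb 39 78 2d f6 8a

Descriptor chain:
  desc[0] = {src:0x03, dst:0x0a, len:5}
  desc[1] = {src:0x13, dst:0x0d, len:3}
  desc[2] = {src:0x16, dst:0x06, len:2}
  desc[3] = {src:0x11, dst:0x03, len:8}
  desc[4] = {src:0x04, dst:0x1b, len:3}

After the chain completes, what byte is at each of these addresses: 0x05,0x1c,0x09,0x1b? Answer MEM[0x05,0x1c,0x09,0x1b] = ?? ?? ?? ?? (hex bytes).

[0] 0x03->0x0a len=5 : b5 dc 5a e0 10
[1] 0x13->0x0d len=3 : 7d 31 49
[2] 0x16->0x06 len=2 : f9 42
[3] 0x11->0x03 len=8 : 12 fd 7d 31 49 f9 42 48
[4] 0x04->0x1b len=3 : fd 7d 31
query mem[0x05]=0x7d, mem[0x1c]=0x7d, mem[0x09]=0x42, mem[0x1b]=0xfd

MEM[0x05,0x1c,0x09,0x1b] = 7d 7d 42 fd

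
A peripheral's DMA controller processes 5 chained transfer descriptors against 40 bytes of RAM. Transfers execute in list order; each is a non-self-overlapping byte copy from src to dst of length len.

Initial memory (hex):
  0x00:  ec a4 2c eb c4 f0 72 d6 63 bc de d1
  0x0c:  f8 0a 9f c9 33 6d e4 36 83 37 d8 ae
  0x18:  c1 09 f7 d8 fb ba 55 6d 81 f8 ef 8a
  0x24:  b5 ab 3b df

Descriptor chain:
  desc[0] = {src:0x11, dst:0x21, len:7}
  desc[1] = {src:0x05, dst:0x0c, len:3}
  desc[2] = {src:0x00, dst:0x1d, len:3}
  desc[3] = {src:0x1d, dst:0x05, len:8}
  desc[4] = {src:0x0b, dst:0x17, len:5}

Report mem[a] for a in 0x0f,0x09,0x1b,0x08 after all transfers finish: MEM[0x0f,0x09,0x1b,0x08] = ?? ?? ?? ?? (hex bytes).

MEM[0x0f,0x09,0x1b,0x08] = c9 6d c9 81

[0] 0x11->0x21 len=7 : 6d e4 36 83 37 d8 ae
[1] 0x05->0x0c len=3 : f0 72 d6
[2] 0x00->0x1d len=3 : ec a4 2c
[3] 0x1d->0x05 len=8 : ec a4 2c 81 6d e4 36 83
[4] 0x0b->0x17 len=5 : 36 83 72 d6 c9
query mem[0x0f]=0xc9, mem[0x09]=0x6d, mem[0x1b]=0xc9, mem[0x08]=0x81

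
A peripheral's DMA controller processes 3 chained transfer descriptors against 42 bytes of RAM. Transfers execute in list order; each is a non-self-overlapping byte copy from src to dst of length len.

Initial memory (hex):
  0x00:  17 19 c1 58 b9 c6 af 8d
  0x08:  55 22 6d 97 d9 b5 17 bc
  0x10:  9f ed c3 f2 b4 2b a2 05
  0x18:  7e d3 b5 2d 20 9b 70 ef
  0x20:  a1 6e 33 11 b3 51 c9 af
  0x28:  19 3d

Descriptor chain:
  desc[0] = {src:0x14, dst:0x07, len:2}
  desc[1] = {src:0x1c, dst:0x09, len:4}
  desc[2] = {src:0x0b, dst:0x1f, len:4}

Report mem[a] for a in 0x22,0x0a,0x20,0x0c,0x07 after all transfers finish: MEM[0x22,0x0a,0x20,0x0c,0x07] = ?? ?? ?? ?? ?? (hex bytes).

D0: mem[0x07..0x08] <- [b4 2b]
D1: mem[0x09..0x0c] <- [20 9b 70 ef]
D2: mem[0x1f..0x22] <- [70 ef b5 17]
query mem[0x22]=0x17, mem[0x0a]=0x9b, mem[0x20]=0xef, mem[0x0c]=0xef, mem[0x07]=0xb4

MEM[0x22,0x0a,0x20,0x0c,0x07] = 17 9b ef ef b4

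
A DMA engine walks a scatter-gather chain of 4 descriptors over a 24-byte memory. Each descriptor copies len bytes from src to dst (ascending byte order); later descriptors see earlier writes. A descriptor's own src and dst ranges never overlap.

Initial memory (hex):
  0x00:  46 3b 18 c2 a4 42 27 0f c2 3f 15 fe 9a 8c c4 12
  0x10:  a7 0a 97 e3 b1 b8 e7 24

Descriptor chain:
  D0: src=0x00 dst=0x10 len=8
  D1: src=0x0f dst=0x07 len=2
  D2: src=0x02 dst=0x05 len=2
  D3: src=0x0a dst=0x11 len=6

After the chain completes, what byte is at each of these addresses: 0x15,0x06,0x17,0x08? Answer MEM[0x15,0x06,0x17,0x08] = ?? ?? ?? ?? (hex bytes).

  after D0: wrote 8B at 0x10 = 463b18c2a442270f
  after D1: wrote 2B at 0x07 = 1246
  after D2: wrote 2B at 0x05 = 18c2
  after D3: wrote 6B at 0x11 = 15fe9a8cc412
query mem[0x15]=0xc4, mem[0x06]=0xc2, mem[0x17]=0x0f, mem[0x08]=0x46

MEM[0x15,0x06,0x17,0x08] = c4 c2 0f 46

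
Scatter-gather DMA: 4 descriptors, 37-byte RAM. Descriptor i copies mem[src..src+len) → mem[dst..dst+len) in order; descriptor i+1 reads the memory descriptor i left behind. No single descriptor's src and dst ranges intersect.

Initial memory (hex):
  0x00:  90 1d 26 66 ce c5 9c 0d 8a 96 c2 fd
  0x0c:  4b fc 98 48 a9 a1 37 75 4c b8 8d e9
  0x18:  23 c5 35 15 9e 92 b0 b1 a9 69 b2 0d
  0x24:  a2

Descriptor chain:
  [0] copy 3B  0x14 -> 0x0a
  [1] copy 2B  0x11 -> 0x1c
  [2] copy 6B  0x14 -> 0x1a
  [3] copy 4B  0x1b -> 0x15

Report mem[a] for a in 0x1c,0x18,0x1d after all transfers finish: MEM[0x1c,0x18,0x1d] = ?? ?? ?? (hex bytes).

MEM[0x1c,0x18,0x1d] = 8d 23 e9

D0: mem[0x0a..0x0c] <- [4c b8 8d]
D1: mem[0x1c..0x1d] <- [a1 37]
D2: mem[0x1a..0x1f] <- [4c b8 8d e9 23 c5]
D3: mem[0x15..0x18] <- [b8 8d e9 23]
query mem[0x1c]=0x8d, mem[0x18]=0x23, mem[0x1d]=0xe9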